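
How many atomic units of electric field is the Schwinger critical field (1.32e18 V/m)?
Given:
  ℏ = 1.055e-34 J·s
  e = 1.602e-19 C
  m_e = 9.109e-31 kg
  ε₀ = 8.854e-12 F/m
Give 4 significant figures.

atomic unit of electric field: E_au = E_h/(e a₀) = m_e²e⁵/((4πε₀)³ℏ⁴) = 5.131e11 V/m.
1.32e18 / 5.131e11 = 2.573e6

2.573e6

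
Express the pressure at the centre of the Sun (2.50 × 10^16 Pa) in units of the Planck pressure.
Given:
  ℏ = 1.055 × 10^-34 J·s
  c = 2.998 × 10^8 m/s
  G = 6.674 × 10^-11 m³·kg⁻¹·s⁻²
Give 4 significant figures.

Planck pressure: p_P = c⁷/(ℏG²) = 4.632 × 10^113 Pa.
2.50 × 10^16 / 4.632 × 10^113 = 5.397 × 10^-98

5.397 × 10^-98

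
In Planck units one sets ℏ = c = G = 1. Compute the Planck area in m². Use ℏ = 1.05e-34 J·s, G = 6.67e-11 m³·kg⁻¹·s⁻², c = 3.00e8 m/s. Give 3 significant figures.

2.59e-70 m²

A_P = ℏG/c³
  = 7.00e-45 / 2.70e25
  = 2.59e-70 m²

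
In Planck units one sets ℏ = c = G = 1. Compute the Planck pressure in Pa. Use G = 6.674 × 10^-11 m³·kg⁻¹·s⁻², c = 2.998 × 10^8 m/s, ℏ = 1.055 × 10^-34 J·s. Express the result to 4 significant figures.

p_P = c⁷/(ℏG²)
  = 2.177 × 10^59 / 4.699 × 10^-55
  = 4.632 × 10^113 Pa

4.632 × 10^113 Pa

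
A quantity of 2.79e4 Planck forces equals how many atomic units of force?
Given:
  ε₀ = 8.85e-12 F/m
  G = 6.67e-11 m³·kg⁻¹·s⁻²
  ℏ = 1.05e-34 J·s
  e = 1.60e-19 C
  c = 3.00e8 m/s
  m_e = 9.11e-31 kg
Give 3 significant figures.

Planck force: F_P = c⁴/G = 1.21e44 N
atomic unit of force: F_au = E_h/a₀ = m_e²e⁶/((4πε₀)³ℏ⁴) = 8.33e-8 N
2.79e4 × 1.21e44 / 8.33e-8 = 4.07e55

4.07e55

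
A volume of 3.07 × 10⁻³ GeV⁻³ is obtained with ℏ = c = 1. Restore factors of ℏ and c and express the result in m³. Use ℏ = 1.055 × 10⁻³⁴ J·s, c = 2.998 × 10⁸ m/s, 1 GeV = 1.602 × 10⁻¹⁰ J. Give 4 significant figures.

2.363 × 10⁻⁵⁰ m³

Volume is [L]³ = [E]⁻³·(ℏc)³.
1 GeV⁻³ → (ℏc)³ × (1 GeV in J)⁻³ = 7.696 × 10⁻⁴⁸ m³.
Result: 3.07 × 10⁻³ × 7.696 × 10⁻⁴⁸ = 2.363 × 10⁻⁵⁰ m³.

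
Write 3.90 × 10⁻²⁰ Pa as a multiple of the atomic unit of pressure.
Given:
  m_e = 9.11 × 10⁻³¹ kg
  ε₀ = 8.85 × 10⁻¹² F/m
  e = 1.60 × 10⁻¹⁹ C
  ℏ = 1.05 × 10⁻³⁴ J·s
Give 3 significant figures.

1.29 × 10⁻³³

atomic unit of pressure: P_au = E_h/a₀³ = m_e⁴e¹⁰/((4πε₀)⁵ℏ⁸) = 3.01 × 10¹³ Pa.
3.90 × 10⁻²⁰ / 3.01 × 10¹³ = 1.29 × 10⁻³³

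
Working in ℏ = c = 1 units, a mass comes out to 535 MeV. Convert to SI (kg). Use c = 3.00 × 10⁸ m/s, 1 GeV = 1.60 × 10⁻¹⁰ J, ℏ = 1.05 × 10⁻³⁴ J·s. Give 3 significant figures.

Mass is [E]/c²; divide by c².
1 GeV → 1/c² × (1 GeV in J) = 1.78 × 10⁻²⁷ kg.
Convert the energy scale: 535 MeV = 0.535 GeV.
Result: 0.535 × 1.78 × 10⁻²⁷ = 9.51 × 10⁻²⁸ kg.

9.51 × 10⁻²⁸ kg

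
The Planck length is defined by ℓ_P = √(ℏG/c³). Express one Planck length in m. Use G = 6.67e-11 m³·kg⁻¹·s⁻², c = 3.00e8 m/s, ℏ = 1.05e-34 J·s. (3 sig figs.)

1.61e-35 m

ℓ_P = √(ℏG/c³)
  = √(2.59e-70)
  = 1.61e-35 m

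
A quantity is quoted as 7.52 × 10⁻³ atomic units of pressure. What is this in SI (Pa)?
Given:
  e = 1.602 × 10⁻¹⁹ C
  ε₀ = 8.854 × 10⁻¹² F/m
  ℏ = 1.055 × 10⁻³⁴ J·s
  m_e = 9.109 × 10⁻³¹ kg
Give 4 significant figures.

2.203 × 10¹¹ Pa

One atomic unit of pressure: P_au = E_h/a₀³ = m_e⁴e¹⁰/((4πε₀)⁵ℏ⁸) = 2.929 × 10¹³ Pa.
7.52 × 10⁻³ × 2.929 × 10¹³ Pa = 2.203 × 10¹¹ Pa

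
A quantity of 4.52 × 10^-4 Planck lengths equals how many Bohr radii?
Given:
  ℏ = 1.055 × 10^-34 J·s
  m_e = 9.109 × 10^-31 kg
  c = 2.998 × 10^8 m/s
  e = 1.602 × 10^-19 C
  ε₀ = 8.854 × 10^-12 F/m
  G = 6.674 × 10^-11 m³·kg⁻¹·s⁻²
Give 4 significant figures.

1.379 × 10^-28

Planck length: ℓ_P = √(ℏG/c³) = 1.616 × 10^-35 m
Bohr radius: a₀ = 4πε₀ℏ²/(m_e e²) = 5.297 × 10^-11 m
4.52 × 10^-4 × 1.616 × 10^-35 / 5.297 × 10^-11 = 1.379 × 10^-28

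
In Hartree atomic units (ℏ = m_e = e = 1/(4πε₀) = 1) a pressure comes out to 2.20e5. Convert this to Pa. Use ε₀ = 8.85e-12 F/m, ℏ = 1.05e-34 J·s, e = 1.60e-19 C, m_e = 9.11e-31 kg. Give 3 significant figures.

One atomic unit of pressure: P_au = E_h/a₀³ = m_e⁴e¹⁰/((4πε₀)⁵ℏ⁸) = 3.01e13 Pa.
2.20e5 × 3.01e13 Pa = 6.63e18 Pa

6.63e18 Pa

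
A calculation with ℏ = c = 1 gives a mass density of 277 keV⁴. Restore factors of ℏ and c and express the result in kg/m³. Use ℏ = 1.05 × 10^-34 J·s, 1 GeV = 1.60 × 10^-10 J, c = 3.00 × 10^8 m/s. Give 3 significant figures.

0.0645 kg/m³

Mass density is [E]/(c²[L]³) = [E]⁴/(ℏ³c⁵).
1 GeV⁴ → 1/(ℏ³c⁵) × (1 GeV in J)⁴ = 2.33 × 10^20 kg/m³.
Convert the energy scale: 277 keV⁴ = 2.77 × 10^-22 GeV⁴.
Result: 2.77 × 10^-22 × 2.33 × 10^20 = 0.0645 kg/m³.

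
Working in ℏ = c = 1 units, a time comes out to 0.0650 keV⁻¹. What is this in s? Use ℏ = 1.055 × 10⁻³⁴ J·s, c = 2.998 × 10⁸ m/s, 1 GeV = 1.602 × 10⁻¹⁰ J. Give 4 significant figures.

A time is [E]⁻¹ in ℏ=c=1; restore one factor of ℏ.
1 GeV⁻¹ → ℏ × (1 GeV in J)⁻¹ = 6.586 × 10⁻²⁵ s.
Convert the energy scale: 0.0650 keV⁻¹ = 6.50 × 10⁴ GeV⁻¹.
Result: 6.50 × 10⁴ × 6.586 × 10⁻²⁵ = 4.281 × 10⁻²⁰ s.

4.281 × 10⁻²⁰ s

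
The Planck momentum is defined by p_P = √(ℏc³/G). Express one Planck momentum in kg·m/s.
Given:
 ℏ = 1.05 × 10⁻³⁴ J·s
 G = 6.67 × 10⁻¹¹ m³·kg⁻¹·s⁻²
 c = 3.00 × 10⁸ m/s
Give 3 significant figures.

6.52 kg·m/s

p_P = √(ℏc³/G)
  = √(42.5)
  = 6.52 kg·m/s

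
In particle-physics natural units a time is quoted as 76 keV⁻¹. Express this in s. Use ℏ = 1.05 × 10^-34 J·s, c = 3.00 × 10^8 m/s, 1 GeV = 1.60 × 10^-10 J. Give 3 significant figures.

4.99 × 10^-17 s

A time is [E]⁻¹ in ℏ=c=1; restore one factor of ℏ.
1 GeV⁻¹ → ℏ × (1 GeV in J)⁻¹ = 6.56 × 10^-25 s.
Convert the energy scale: 76 keV⁻¹ = 7.60 × 10^7 GeV⁻¹.
Result: 7.60 × 10^7 × 6.56 × 10^-25 = 4.99 × 10^-17 s.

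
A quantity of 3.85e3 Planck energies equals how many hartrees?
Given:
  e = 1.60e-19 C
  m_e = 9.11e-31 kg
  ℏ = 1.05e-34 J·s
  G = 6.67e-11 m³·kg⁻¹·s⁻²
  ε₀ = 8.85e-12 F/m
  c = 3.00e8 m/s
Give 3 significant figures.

Planck energy: E_P = √(ℏc⁵/G) = 1.96e9 J
hartree: E_h = m_e e⁴/(4πε₀ℏ)² = 4.38e-18 J
3.85e3 × 1.96e9 / 4.38e-18 = 1.72e30

1.72e30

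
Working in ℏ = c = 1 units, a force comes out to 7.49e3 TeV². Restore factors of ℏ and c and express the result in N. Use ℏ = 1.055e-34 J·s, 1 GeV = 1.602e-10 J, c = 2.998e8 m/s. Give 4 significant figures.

Force is [E]/[L] = [E]²/(ℏc); restore (ℏc)⁻¹.
1 GeV² → 1/(ℏc) × (1 GeV in J)² = 8.114e5 N.
Convert the energy scale: 7.49e3 TeV² = 7.49e9 GeV².
Result: 7.49e9 × 8.114e5 = 6.077e15 N.

6.077e15 N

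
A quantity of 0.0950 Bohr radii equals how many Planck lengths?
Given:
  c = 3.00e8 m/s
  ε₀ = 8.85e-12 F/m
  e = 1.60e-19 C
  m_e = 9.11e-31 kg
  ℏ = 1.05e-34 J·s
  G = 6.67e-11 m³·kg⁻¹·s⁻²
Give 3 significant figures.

Bohr radius: a₀ = 4πε₀ℏ²/(m_e e²) = 5.26e-11 m
Planck length: ℓ_P = √(ℏG/c³) = 1.61e-35 m
0.0950 × 5.26e-11 / 1.61e-35 = 3.10e23

3.10e23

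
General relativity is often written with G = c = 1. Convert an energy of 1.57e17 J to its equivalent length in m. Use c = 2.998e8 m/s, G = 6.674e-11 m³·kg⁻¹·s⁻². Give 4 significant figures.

1.297e-27 m

Energy → length via G/c⁴.
1.57e17 J × (G/c⁴) = 1.297e-27 m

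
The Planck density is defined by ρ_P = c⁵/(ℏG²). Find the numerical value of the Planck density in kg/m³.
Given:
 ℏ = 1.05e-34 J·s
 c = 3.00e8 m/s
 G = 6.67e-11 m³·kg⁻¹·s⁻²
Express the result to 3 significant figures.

ρ_P = c⁵/(ℏG²)
  = 2.43e42 / 4.67e-55
  = 5.20e96 kg/m³

5.20e96 kg/m³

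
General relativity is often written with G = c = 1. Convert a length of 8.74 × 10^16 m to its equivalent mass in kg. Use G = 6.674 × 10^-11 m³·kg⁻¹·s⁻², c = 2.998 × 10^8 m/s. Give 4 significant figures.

1.177 × 10^44 kg

Length → mass via c²/G.
8.74 × 10^16 m × (c²/G) = 1.177 × 10^44 kg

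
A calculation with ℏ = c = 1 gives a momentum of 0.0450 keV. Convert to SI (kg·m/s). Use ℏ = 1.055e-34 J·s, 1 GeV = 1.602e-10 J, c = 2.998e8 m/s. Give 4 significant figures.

Momentum is [E]/c; divide by c.
1 GeV → 1/c × (1 GeV in J) = 5.344e-19 kg·m/s.
Convert the energy scale: 0.0450 keV = 4.50e-8 GeV.
Result: 4.50e-8 × 5.344e-19 = 2.405e-26 kg·m/s.

2.405e-26 kg·m/s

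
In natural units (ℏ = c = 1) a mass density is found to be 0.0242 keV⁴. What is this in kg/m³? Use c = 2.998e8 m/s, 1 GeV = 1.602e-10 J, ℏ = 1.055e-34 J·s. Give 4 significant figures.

5.605e-6 kg/m³

Mass density is [E]/(c²[L]³) = [E]⁴/(ℏ³c⁵).
1 GeV⁴ → 1/(ℏ³c⁵) × (1 GeV in J)⁴ = 2.316e20 kg/m³.
Convert the energy scale: 0.0242 keV⁴ = 2.42e-26 GeV⁴.
Result: 2.42e-26 × 2.316e20 = 5.605e-6 kg/m³.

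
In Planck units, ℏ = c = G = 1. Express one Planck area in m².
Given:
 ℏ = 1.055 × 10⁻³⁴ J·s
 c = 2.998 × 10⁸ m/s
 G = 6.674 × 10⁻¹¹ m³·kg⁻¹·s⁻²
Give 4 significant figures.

2.613 × 10⁻⁷⁰ m²

From ℏ = c = G = 1 the area scale is A_P = ℏG/c³.
  = 7.041 × 10⁻⁴⁵ / 2.695 × 10²⁵
  = 2.613 × 10⁻⁷⁰ m²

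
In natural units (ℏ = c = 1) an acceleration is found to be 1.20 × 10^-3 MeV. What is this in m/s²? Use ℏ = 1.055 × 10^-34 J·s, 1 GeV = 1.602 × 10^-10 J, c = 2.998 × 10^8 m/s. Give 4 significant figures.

5.463 × 10^26 m/s²

Acceleration is [L]/[T]² = c·[E]/ℏ.
1 GeV → c/ℏ × (1 GeV in J) = 4.552 × 10^32 m/s².
Convert the energy scale: 1.20 × 10^-3 MeV = 1.20 × 10^-6 GeV.
Result: 1.20 × 10^-6 × 4.552 × 10^32 = 5.463 × 10^26 m/s².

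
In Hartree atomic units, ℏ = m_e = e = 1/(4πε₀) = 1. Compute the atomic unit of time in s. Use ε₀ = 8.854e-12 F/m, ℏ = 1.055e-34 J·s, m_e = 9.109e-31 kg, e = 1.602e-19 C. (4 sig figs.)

Dimensional analysis gives τ_au = (4πε₀)²ℏ³/(m_e e⁴).
E_h = 4.354e-18 J
ℏ/E_h = 2.423e-17 s

2.423e-17 s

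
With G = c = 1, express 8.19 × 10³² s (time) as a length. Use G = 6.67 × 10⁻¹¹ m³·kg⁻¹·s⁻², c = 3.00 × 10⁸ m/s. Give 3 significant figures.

2.46 × 10⁴¹ m

Time → length via c.
8.19 × 10³² s × (c) = 2.46 × 10⁴¹ m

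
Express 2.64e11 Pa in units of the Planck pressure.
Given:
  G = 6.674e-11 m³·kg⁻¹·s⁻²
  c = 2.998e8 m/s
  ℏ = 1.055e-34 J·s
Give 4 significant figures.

5.699e-103

Planck pressure: p_P = c⁷/(ℏG²) = 4.632e113 Pa.
2.64e11 / 4.632e113 = 5.699e-103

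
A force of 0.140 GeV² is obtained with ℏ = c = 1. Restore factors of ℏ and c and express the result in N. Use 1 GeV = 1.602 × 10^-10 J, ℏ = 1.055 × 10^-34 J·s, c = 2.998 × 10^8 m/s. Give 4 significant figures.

1.136 × 10^5 N

Force is [E]/[L] = [E]²/(ℏc); restore (ℏc)⁻¹.
1 GeV² → 1/(ℏc) × (1 GeV in J)² = 8.114 × 10^5 N.
Result: 0.140 × 8.114 × 10^5 = 1.136 × 10^5 N.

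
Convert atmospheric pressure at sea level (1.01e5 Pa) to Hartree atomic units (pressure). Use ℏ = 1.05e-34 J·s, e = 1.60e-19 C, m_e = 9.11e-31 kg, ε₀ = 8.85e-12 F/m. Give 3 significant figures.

3.35e-9

atomic unit of pressure: P_au = E_h/a₀³ = m_e⁴e¹⁰/((4πε₀)⁵ℏ⁸) = 3.01e13 Pa.
1.01e5 / 3.01e13 = 3.35e-9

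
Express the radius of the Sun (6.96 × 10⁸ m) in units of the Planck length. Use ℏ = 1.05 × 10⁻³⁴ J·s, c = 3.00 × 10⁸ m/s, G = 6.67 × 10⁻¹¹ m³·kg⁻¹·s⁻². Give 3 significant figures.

4.32 × 10⁴³

Planck length: ℓ_P = √(ℏG/c³) = 1.61 × 10⁻³⁵ m.
6.96 × 10⁸ / 1.61 × 10⁻³⁵ = 4.32 × 10⁴³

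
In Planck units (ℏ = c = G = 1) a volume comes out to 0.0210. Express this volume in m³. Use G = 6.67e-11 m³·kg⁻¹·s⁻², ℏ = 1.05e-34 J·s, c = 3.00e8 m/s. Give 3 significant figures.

8.77e-107 m³

One Planck volume: V_P = (ℏG/c³)^(3/2) = 4.18e-105 m³.
0.0210 × 4.18e-105 m³ = 8.77e-107 m³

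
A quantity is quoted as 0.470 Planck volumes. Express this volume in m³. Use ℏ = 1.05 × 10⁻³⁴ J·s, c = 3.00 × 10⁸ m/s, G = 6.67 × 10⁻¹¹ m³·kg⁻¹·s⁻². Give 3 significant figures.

1.96 × 10⁻¹⁰⁵ m³

One Planck volume: V_P = (ℏG/c³)^(3/2) = 4.18 × 10⁻¹⁰⁵ m³.
0.470 × 4.18 × 10⁻¹⁰⁵ m³ = 1.96 × 10⁻¹⁰⁵ m³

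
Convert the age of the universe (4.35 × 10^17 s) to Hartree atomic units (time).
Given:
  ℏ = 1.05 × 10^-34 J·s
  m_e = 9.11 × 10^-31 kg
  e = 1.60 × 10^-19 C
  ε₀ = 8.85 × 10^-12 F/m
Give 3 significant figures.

1.81 × 10^34

atomic unit of time: τ_au = (4πε₀)²ℏ³/(m_e e⁴) = 2.40 × 10^-17 s.
4.35 × 10^17 / 2.40 × 10^-17 = 1.81 × 10^34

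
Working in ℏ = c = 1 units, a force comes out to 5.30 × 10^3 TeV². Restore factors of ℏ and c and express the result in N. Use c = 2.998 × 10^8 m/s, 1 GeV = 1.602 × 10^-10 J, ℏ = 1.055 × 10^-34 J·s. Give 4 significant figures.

Force is [E]/[L] = [E]²/(ℏc); restore (ℏc)⁻¹.
1 GeV² → 1/(ℏc) × (1 GeV in J)² = 8.114 × 10^5 N.
Convert the energy scale: 5.30 × 10^3 TeV² = 5.30 × 10^9 GeV².
Result: 5.30 × 10^9 × 8.114 × 10^5 = 4.300 × 10^15 N.

4.300 × 10^15 N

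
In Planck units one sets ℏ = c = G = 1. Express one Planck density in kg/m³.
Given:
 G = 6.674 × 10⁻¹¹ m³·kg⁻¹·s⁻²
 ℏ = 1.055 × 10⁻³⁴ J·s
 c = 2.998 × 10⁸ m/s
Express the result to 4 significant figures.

ρ_P = c⁵/(ℏG²)
  = 2.422 × 10⁴² / 4.699 × 10⁻⁵⁵
  = 5.154 × 10⁹⁶ kg/m³

5.154 × 10⁹⁶ kg/m³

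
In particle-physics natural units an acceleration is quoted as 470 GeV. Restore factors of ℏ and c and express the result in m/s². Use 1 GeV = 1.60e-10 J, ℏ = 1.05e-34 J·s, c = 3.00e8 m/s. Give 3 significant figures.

Acceleration is [L]/[T]² = c·[E]/ℏ.
1 GeV → c/ℏ × (1 GeV in J) = 4.57e32 m/s².
Result: 470 × 4.57e32 = 2.15e35 m/s².

2.15e35 m/s²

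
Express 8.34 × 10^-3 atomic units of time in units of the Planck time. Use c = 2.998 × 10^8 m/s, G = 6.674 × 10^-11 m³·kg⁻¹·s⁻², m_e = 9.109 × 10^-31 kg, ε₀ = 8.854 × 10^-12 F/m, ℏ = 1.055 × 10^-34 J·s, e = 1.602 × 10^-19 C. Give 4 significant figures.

3.748 × 10^24

atomic unit of time: τ_au = (4πε₀)²ℏ³/(m_e e⁴) = 2.423 × 10^-17 s
Planck time: t_P = √(ℏG/c⁵) = 5.392 × 10^-44 s
8.34 × 10^-3 × 2.423 × 10^-17 / 5.392 × 10^-44 = 3.748 × 10^24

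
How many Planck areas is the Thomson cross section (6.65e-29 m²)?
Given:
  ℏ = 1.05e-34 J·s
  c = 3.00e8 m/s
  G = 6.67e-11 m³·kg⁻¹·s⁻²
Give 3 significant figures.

2.56e41

Planck area: A_P = ℏG/c³ = 2.59e-70 m².
6.65e-29 / 2.59e-70 = 2.56e41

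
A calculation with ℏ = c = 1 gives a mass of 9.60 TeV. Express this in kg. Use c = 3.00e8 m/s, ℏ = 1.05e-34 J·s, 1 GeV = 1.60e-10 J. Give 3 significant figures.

1.71e-23 kg

Mass is [E]/c²; divide by c².
1 GeV → 1/c² × (1 GeV in J) = 1.78e-27 kg.
Convert the energy scale: 9.60 TeV = 9.60e3 GeV.
Result: 9.60e3 × 1.78e-27 = 1.71e-23 kg.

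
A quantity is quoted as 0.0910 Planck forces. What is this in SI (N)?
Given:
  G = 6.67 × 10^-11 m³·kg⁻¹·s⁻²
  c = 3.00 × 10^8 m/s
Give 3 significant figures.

1.11 × 10^43 N

One Planck force: F_P = c⁴/G = 1.21 × 10^44 N.
0.0910 × 1.21 × 10^44 N = 1.11 × 10^43 N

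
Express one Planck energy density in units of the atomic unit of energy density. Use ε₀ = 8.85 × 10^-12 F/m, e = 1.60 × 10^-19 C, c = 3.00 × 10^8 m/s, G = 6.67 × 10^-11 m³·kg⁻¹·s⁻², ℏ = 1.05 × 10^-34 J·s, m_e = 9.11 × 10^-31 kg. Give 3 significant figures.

Planck energy density: u_P = c⁷/(ℏG²) = 4.68 × 10^113 J/m³
atomic unit of energy density: u_au = E_h/a₀³ = m_e⁴e¹⁰/((4πε₀)⁵ℏ⁸) = 3.01 × 10^13 J/m³
ratio = 4.68 × 10^113 / 3.01 × 10^13 = 1.55 × 10^100

1.55 × 10^100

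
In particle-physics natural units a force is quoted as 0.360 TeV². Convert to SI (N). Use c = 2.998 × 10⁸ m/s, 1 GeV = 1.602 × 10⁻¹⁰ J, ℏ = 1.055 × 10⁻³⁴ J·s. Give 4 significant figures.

2.921 × 10¹¹ N

Force is [E]/[L] = [E]²/(ℏc); restore (ℏc)⁻¹.
1 GeV² → 1/(ℏc) × (1 GeV in J)² = 8.114 × 10⁵ N.
Convert the energy scale: 0.360 TeV² = 3.60 × 10⁵ GeV².
Result: 3.60 × 10⁵ × 8.114 × 10⁵ = 2.921 × 10¹¹ N.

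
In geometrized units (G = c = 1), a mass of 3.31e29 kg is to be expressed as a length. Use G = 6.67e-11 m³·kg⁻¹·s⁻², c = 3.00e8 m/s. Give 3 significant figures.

In G = c = 1 units mass has dimensions of length; the conversion factor is G/c².
3.31e29 kg × (G/c²) = 245 m

245 m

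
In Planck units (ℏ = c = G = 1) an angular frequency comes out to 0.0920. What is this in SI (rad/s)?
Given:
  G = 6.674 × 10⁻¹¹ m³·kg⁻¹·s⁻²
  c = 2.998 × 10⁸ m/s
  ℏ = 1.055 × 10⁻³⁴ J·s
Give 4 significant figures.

One Planck angular frequency: ω_P = √(c⁵/(ℏG)) = 1.855 × 10⁴³ rad/s.
0.0920 × 1.855 × 10⁴³ rad/s = 1.706 × 10⁴² rad/s

1.706 × 10⁴² rad/s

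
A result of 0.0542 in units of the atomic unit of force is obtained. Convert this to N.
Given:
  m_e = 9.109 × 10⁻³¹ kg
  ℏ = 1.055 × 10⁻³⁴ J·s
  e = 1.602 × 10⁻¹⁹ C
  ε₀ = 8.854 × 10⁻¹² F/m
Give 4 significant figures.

One atomic unit of force: F_au = E_h/a₀ = m_e²e⁶/((4πε₀)³ℏ⁴) = 8.220 × 10⁻⁸ N.
0.0542 × 8.220 × 10⁻⁸ N = 4.455 × 10⁻⁹ N

4.455 × 10⁻⁹ N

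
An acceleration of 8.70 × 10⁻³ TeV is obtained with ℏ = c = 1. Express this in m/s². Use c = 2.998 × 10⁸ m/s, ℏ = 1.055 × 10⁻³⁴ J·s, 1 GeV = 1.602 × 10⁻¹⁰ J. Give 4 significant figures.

3.961 × 10³³ m/s²

Acceleration is [L]/[T]² = c·[E]/ℏ.
1 GeV → c/ℏ × (1 GeV in J) = 4.552 × 10³² m/s².
Convert the energy scale: 8.70 × 10⁻³ TeV = 8.70 GeV.
Result: 8.70 × 4.552 × 10³² = 3.961 × 10³³ m/s².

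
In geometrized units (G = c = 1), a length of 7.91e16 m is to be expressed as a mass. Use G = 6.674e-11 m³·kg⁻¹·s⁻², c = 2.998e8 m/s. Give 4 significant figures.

Length → mass via c²/G.
7.91e16 m × (c²/G) = 1.065e44 kg

1.065e44 kg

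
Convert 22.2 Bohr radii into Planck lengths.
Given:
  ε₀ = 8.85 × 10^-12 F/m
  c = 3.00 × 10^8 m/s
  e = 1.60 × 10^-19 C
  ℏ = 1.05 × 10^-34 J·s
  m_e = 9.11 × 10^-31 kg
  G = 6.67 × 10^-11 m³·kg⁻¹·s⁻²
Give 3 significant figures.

Bohr radius: a₀ = 4πε₀ℏ²/(m_e e²) = 5.26 × 10^-11 m
Planck length: ℓ_P = √(ℏG/c³) = 1.61 × 10^-35 m
22.2 × 5.26 × 10^-11 / 1.61 × 10^-35 = 7.25 × 10^25

7.25 × 10^25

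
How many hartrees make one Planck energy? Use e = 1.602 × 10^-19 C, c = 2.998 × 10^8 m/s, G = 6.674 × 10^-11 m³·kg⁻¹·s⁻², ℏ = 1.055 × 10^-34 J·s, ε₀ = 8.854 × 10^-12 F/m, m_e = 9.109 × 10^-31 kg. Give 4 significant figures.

Planck energy: E_P = √(ℏc⁵/G) = 1.957 × 10^9 J
hartree: E_h = m_e e⁴/(4πε₀ℏ)² = 4.354 × 10^-18 J
ratio = 1.957 × 10^9 / 4.354 × 10^-18 = 4.494 × 10^26

4.494 × 10^26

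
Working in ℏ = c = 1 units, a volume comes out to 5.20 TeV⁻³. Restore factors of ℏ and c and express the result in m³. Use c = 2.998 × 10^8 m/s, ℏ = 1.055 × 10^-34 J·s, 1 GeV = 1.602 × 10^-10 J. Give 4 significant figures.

Volume is [L]³ = [E]⁻³·(ℏc)³.
1 GeV⁻³ → (ℏc)³ × (1 GeV in J)⁻³ = 7.696 × 10^-48 m³.
Convert the energy scale: 5.20 TeV⁻³ = 5.20 × 10^-9 GeV⁻³.
Result: 5.20 × 10^-9 × 7.696 × 10^-48 = 4.002 × 10^-56 m³.

4.002 × 10^-56 m³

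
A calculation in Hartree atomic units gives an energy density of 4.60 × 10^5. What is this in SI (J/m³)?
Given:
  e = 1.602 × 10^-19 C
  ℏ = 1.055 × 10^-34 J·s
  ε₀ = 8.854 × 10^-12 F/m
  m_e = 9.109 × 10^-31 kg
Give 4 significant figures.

1.347 × 10^19 J/m³

One atomic unit of energy density: u_au = E_h/a₀³ = m_e⁴e¹⁰/((4πε₀)⁵ℏ⁸) = 2.929 × 10^13 J/m³.
4.60 × 10^5 × 2.929 × 10^13 J/m³ = 1.347 × 10^19 J/m³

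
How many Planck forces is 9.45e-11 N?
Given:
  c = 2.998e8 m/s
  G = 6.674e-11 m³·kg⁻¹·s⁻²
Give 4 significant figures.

Planck force: F_P = c⁴/G = 1.210e44 N.
9.45e-11 / 1.210e44 = 7.807e-55

7.807e-55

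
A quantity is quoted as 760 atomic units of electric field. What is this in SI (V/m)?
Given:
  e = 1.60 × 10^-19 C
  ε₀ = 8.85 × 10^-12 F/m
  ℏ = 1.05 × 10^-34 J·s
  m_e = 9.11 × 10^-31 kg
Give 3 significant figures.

3.96 × 10^14 V/m

One atomic unit of electric field: E_au = E_h/(e a₀) = m_e²e⁵/((4πε₀)³ℏ⁴) = 5.20 × 10^11 V/m.
760 × 5.20 × 10^11 V/m = 3.96 × 10^14 V/m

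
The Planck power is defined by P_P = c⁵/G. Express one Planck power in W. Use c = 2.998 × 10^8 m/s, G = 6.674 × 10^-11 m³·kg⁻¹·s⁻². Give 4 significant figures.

3.629 × 10^52 W

P_P = c⁵/G
  = 2.422 × 10^42 / 6.674 × 10^-11
  = 3.629 × 10^52 W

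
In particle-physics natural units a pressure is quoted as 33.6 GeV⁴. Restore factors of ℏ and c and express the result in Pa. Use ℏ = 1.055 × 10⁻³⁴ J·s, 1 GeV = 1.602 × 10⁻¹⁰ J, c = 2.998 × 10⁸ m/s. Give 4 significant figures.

6.994 × 10³⁸ Pa

Pressure is [E]/[L]³ = [E]⁴/(ℏc)³.
1 GeV⁴ → 1/(ℏc)³ × (1 GeV in J)⁴ = 2.082 × 10³⁷ Pa.
Result: 33.6 × 2.082 × 10³⁷ = 6.994 × 10³⁸ Pa.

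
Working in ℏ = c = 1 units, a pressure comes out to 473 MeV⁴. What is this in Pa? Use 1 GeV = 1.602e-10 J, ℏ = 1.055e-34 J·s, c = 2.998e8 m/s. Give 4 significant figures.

Pressure is [E]/[L]³ = [E]⁴/(ℏc)³.
1 GeV⁴ → 1/(ℏc)³ × (1 GeV in J)⁴ = 2.082e37 Pa.
Convert the energy scale: 473 MeV⁴ = 4.73e-10 GeV⁴.
Result: 4.73e-10 × 2.082e37 = 9.846e27 Pa.

9.846e27 Pa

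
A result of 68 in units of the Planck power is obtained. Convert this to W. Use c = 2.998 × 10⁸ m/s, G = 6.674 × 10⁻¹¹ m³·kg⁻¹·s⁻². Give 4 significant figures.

One Planck power: P_P = c⁵/G = 3.629 × 10⁵² W.
68 × 3.629 × 10⁵² W = 2.468 × 10⁵⁴ W

2.468 × 10⁵⁴ W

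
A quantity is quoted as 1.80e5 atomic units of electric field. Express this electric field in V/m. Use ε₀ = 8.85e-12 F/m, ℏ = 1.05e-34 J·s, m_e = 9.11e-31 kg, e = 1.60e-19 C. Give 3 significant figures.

One atomic unit of electric field: E_au = E_h/(e a₀) = m_e²e⁵/((4πε₀)³ℏ⁴) = 5.20e11 V/m.
1.80e5 × 5.20e11 V/m = 9.37e16 V/m

9.37e16 V/m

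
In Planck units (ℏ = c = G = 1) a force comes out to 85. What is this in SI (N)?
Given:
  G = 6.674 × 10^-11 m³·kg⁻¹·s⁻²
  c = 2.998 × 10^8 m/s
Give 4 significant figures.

1.029 × 10^46 N

One Planck force: F_P = c⁴/G = 1.210 × 10^44 N.
85 × 1.210 × 10^44 N = 1.029 × 10^46 N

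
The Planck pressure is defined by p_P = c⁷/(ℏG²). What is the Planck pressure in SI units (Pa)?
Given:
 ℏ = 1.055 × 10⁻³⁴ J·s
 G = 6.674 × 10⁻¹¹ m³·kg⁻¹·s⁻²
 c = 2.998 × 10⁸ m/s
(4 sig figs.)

4.632 × 10¹¹³ Pa

p_P = c⁷/(ℏG²)
  = 2.177 × 10⁵⁹ / 4.699 × 10⁻⁵⁵
  = 4.632 × 10¹¹³ Pa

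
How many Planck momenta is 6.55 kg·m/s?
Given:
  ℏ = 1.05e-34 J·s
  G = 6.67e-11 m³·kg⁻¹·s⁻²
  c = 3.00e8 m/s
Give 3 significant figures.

Planck momentum: p_P = √(ℏc³/G) = 6.52 kg·m/s.
6.55 / 6.52 = 1

1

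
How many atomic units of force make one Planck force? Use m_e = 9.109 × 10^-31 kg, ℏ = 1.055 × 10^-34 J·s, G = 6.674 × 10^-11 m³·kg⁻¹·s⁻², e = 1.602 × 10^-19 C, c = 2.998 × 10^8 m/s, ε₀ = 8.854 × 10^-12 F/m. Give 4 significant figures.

Planck force: F_P = c⁴/G = 1.210 × 10^44 N
atomic unit of force: F_au = E_h/a₀ = m_e²e⁶/((4πε₀)³ℏ⁴) = 8.220 × 10^-8 N
ratio = 1.210 × 10^44 / 8.220 × 10^-8 = 1.473 × 10^51

1.473 × 10^51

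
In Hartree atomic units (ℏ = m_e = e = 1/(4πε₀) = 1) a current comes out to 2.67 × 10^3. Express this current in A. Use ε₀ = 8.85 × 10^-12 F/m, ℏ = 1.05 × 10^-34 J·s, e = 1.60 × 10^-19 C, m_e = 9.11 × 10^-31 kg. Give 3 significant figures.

17.8 A

One atomic unit of electric current: I_au = e E_h/ℏ = m_e e⁵/((4πε₀)²ℏ³) = 6.67 × 10^-3 A.
2.67 × 10^3 × 6.67 × 10^-3 A = 17.8 A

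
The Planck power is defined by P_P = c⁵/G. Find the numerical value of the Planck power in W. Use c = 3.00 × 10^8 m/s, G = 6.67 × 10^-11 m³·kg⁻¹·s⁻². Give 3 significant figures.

P_P = c⁵/G
  = 2.43 × 10^42 / 6.67 × 10^-11
  = 3.64 × 10^52 W

3.64 × 10^52 W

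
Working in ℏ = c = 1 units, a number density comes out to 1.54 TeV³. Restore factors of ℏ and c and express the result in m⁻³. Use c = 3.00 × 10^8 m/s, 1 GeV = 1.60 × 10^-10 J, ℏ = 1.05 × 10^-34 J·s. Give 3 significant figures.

Number density is [L]⁻³ = [E]³/(ℏc)³.
1 GeV³ → 1/(ℏc)³ × (1 GeV in J)³ = 1.31 × 10^47 m⁻³.
Convert the energy scale: 1.54 TeV³ = 1.54 × 10^9 GeV³.
Result: 1.54 × 10^9 × 1.31 × 10^47 = 2.02 × 10^56 m⁻³.

2.02 × 10^56 m⁻³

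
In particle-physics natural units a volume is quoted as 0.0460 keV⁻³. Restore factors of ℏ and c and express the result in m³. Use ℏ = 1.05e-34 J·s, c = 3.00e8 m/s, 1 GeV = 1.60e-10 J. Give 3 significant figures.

3.51e-31 m³

Volume is [L]³ = [E]⁻³·(ℏc)³.
1 GeV⁻³ → (ℏc)³ × (1 GeV in J)⁻³ = 7.63e-48 m³.
Convert the energy scale: 0.0460 keV⁻³ = 4.60e16 GeV⁻³.
Result: 4.60e16 × 7.63e-48 = 3.51e-31 m³.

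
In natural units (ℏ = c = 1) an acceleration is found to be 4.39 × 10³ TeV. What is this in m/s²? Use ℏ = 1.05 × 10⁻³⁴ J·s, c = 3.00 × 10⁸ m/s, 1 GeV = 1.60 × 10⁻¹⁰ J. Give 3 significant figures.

2.01 × 10³⁹ m/s²

Acceleration is [L]/[T]² = c·[E]/ℏ.
1 GeV → c/ℏ × (1 GeV in J) = 4.57 × 10³² m/s².
Convert the energy scale: 4.39 × 10³ TeV = 4.39 × 10⁶ GeV.
Result: 4.39 × 10⁶ × 4.57 × 10³² = 2.01 × 10³⁹ m/s².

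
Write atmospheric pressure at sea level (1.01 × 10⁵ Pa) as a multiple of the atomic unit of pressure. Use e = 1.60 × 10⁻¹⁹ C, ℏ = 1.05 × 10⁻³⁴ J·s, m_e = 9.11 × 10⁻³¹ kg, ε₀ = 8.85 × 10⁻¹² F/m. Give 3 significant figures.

atomic unit of pressure: P_au = E_h/a₀³ = m_e⁴e¹⁰/((4πε₀)⁵ℏ⁸) = 3.01 × 10¹³ Pa.
1.01 × 10⁵ / 3.01 × 10¹³ = 3.35 × 10⁻⁹

3.35 × 10⁻⁹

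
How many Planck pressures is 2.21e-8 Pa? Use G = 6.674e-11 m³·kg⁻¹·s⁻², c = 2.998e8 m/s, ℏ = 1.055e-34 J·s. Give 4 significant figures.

4.771e-122

Planck pressure: p_P = c⁷/(ℏG²) = 4.632e113 Pa.
2.21e-8 / 4.632e113 = 4.771e-122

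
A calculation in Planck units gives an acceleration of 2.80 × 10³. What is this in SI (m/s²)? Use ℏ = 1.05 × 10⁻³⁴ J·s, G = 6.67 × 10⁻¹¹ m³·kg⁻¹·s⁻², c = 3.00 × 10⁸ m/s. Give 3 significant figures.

One Planck acceleration: a_P = √(c⁷/(ℏG)) = 5.59 × 10⁵¹ m/s².
2.80 × 10³ × 5.59 × 10⁵¹ m/s² = 1.56 × 10⁵⁵ m/s²

1.56 × 10⁵⁵ m/s²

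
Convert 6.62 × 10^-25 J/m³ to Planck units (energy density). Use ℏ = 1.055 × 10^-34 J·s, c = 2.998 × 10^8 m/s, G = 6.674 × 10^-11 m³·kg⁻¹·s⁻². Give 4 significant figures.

Planck energy density: u_P = c⁷/(ℏG²) = 4.632 × 10^113 J/m³.
6.62 × 10^-25 / 4.632 × 10^113 = 1.429 × 10^-138

1.429 × 10^-138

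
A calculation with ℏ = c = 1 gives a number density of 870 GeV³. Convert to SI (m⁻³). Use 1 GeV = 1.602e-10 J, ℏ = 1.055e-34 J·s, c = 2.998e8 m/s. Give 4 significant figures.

Number density is [L]⁻³ = [E]³/(ℏc)³.
1 GeV³ → 1/(ℏc)³ × (1 GeV in J)³ = 1.299e47 m⁻³.
Result: 870 × 1.299e47 = 1.130e50 m⁻³.

1.130e50 m⁻³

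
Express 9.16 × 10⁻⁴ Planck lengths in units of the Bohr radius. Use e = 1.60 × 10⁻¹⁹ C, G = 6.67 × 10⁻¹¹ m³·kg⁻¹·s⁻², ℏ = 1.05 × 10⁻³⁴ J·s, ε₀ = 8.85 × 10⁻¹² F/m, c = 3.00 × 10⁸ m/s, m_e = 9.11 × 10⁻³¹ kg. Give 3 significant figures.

2.81 × 10⁻²⁸

Planck length: ℓ_P = √(ℏG/c³) = 1.61 × 10⁻³⁵ m
Bohr radius: a₀ = 4πε₀ℏ²/(m_e e²) = 5.26 × 10⁻¹¹ m
9.16 × 10⁻⁴ × 1.61 × 10⁻³⁵ / 5.26 × 10⁻¹¹ = 2.81 × 10⁻²⁸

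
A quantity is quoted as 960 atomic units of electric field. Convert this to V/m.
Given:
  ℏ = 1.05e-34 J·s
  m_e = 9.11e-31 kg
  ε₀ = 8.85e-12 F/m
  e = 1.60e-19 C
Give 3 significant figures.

One atomic unit of electric field: E_au = E_h/(e a₀) = m_e²e⁵/((4πε₀)³ℏ⁴) = 5.20e11 V/m.
960 × 5.20e11 V/m = 5.00e14 V/m

5.00e14 V/m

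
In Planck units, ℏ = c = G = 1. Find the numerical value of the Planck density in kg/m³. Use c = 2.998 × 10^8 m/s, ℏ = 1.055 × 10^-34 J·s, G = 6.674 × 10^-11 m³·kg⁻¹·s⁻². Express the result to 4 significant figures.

From ℏ = c = G = 1 the density scale is ρ_P = c⁵/(ℏG²).
  = 2.422 × 10^42 / 4.699 × 10^-55
  = 5.154 × 10^96 kg/m³

5.154 × 10^96 kg/m³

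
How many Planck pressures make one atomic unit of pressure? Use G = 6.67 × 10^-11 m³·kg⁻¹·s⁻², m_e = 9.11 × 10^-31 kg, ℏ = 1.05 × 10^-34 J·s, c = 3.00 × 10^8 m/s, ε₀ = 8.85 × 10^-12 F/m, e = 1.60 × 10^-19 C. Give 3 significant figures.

atomic unit of pressure: P_au = E_h/a₀³ = m_e⁴e¹⁰/((4πε₀)⁵ℏ⁸) = 3.01 × 10^13 Pa
Planck pressure: p_P = c⁷/(ℏG²) = 4.68 × 10^113 Pa
ratio = 3.01 × 10^13 / 4.68 × 10^113 = 6.44 × 10^-101

6.44 × 10^-101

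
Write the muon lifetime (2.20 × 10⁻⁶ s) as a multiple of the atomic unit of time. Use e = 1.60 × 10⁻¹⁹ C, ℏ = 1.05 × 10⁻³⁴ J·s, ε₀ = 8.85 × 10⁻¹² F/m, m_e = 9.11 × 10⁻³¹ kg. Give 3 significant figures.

atomic unit of time: τ_au = (4πε₀)²ℏ³/(m_e e⁴) = 2.40 × 10⁻¹⁷ s.
2.20 × 10⁻⁶ / 2.40 × 10⁻¹⁷ = 9.17 × 10¹⁰

9.17 × 10¹⁰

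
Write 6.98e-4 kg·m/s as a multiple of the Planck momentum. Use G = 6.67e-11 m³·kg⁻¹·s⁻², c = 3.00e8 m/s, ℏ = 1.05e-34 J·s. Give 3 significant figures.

1.07e-4

Planck momentum: p_P = √(ℏc³/G) = 6.52 kg·m/s.
6.98e-4 / 6.52 = 1.07e-4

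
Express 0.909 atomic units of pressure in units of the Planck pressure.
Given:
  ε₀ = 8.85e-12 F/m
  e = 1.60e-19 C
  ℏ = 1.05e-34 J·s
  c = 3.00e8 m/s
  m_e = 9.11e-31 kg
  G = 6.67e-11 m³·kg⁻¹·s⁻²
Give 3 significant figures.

5.85e-101

atomic unit of pressure: P_au = E_h/a₀³ = m_e⁴e¹⁰/((4πε₀)⁵ℏ⁸) = 3.01e13 Pa
Planck pressure: p_P = c⁷/(ℏG²) = 4.68e113 Pa
0.909 × 3.01e13 / 4.68e113 = 5.85e-101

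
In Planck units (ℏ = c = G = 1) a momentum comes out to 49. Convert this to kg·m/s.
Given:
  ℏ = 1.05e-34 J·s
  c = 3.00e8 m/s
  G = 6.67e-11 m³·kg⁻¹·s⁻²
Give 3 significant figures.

One Planck momentum: p_P = √(ℏc³/G) = 6.52 kg·m/s.
49 × 6.52 kg·m/s = 319 kg·m/s

319 kg·m/s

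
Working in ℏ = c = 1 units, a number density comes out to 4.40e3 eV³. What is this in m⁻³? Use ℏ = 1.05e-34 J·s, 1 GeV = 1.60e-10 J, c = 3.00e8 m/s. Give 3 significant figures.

5.77e23 m⁻³

Number density is [L]⁻³ = [E]³/(ℏc)³.
1 GeV³ → 1/(ℏc)³ × (1 GeV in J)³ = 1.31e47 m⁻³.
Convert the energy scale: 4.40e3 eV³ = 4.40e-24 GeV³.
Result: 4.40e-24 × 1.31e47 = 5.77e23 m⁻³.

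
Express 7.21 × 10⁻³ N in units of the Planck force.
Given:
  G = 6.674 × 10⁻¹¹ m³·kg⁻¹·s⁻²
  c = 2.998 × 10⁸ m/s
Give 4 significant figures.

5.957 × 10⁻⁴⁷

Planck force: F_P = c⁴/G = 1.210 × 10⁴⁴ N.
7.21 × 10⁻³ / 1.210 × 10⁴⁴ = 5.957 × 10⁻⁴⁷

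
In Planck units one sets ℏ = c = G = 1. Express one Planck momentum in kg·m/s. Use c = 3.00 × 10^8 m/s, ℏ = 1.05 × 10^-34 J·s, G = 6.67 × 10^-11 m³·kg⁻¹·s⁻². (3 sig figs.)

6.52 kg·m/s

p_P = √(ℏc³/G)
  = √(42.5)
  = 6.52 kg·m/s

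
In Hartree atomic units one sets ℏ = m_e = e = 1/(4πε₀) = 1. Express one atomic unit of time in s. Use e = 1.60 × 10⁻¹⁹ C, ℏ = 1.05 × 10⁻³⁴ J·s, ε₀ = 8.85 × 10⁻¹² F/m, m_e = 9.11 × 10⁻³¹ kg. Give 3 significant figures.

τ_au = (4πε₀)²ℏ³/(m_e e⁴)
E_h = 4.38 × 10⁻¹⁸ J
ℏ/E_h = 2.40 × 10⁻¹⁷ s

2.40 × 10⁻¹⁷ s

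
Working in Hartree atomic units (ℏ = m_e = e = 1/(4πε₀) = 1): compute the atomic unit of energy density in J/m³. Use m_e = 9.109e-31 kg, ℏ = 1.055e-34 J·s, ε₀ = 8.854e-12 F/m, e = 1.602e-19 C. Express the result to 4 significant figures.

2.929e13 J/m³

From ℏ = m_e = e = 1/(4πε₀) = 1 the energy density scale is u_au = E_h/a₀³ = m_e⁴e¹⁰/((4πε₀)⁵ℏ⁸).
E_h = 4.354e-18 J
a₀ = 5.297e-11 m
E_h/a₀³ = 2.929e13 J/m³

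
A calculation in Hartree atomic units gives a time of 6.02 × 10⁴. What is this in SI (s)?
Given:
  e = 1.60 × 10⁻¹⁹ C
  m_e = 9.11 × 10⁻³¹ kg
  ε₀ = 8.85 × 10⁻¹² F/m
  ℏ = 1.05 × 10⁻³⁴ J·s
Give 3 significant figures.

1.44 × 10⁻¹² s

One atomic unit of time: τ_au = (4πε₀)²ℏ³/(m_e e⁴) = 2.40 × 10⁻¹⁷ s.
6.02 × 10⁴ × 2.40 × 10⁻¹⁷ s = 1.44 × 10⁻¹² s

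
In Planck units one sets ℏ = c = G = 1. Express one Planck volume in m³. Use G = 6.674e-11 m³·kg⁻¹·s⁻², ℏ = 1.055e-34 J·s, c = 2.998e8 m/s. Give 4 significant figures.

V_P = (ℏG/c³)^(3/2)
  = √(1.784e-209)
  = 4.224e-105 m³

4.224e-105 m³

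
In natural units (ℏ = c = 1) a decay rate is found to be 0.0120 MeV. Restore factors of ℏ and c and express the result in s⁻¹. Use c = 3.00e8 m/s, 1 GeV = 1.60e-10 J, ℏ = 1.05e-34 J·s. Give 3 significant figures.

1.83e19 s⁻¹

A rate is [E]/ℏ; divide by ℏ.
1 GeV → 1/ℏ × (1 GeV in J) = 1.52e24 s⁻¹.
Convert the energy scale: 0.0120 MeV = 1.20e-5 GeV.
Result: 1.20e-5 × 1.52e24 = 1.83e19 s⁻¹.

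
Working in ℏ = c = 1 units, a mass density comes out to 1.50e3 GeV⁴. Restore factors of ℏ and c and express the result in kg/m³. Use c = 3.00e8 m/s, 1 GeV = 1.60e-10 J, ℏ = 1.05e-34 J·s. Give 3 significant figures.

Mass density is [E]/(c²[L]³) = [E]⁴/(ℏ³c⁵).
1 GeV⁴ → 1/(ℏ³c⁵) × (1 GeV in J)⁴ = 2.33e20 kg/m³.
Result: 1.50e3 × 2.33e20 = 3.49e23 kg/m³.

3.49e23 kg/m³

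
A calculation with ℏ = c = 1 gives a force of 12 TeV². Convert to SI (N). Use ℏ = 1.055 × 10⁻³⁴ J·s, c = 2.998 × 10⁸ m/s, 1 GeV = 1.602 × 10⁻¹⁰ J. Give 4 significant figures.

Force is [E]/[L] = [E]²/(ℏc); restore (ℏc)⁻¹.
1 GeV² → 1/(ℏc) × (1 GeV in J)² = 8.114 × 10⁵ N.
Convert the energy scale: 12 TeV² = 1.20 × 10⁷ GeV².
Result: 1.20 × 10⁷ × 8.114 × 10⁵ = 9.737 × 10¹² N.

9.737 × 10¹² N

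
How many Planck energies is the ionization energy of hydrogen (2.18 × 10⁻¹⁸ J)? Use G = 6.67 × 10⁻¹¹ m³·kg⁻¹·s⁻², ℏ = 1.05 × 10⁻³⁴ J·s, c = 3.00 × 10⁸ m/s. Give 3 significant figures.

Planck energy: E_P = √(ℏc⁵/G) = 1.96 × 10⁹ J.
2.18 × 10⁻¹⁸ / 1.96 × 10⁹ = 1.11 × 10⁻²⁷

1.11 × 10⁻²⁷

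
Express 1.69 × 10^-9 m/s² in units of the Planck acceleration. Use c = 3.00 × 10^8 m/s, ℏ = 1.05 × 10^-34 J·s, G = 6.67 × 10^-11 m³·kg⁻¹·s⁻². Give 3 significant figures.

3.02 × 10^-61

Planck acceleration: a_P = √(c⁷/(ℏG)) = 5.59 × 10^51 m/s².
1.69 × 10^-9 / 5.59 × 10^51 = 3.02 × 10^-61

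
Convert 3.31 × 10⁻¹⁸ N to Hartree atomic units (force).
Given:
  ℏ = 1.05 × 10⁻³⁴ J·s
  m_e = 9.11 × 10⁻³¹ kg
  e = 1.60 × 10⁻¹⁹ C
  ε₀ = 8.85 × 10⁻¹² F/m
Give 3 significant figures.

atomic unit of force: F_au = E_h/a₀ = m_e²e⁶/((4πε₀)³ℏ⁴) = 8.33 × 10⁻⁸ N.
3.31 × 10⁻¹⁸ / 8.33 × 10⁻⁸ = 3.97 × 10⁻¹¹

3.97 × 10⁻¹¹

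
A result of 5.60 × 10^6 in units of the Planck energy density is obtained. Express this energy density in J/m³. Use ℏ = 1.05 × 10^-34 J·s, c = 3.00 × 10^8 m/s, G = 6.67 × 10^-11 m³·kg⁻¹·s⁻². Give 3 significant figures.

2.62 × 10^120 J/m³

One Planck energy density: u_P = c⁷/(ℏG²) = 4.68 × 10^113 J/m³.
5.60 × 10^6 × 4.68 × 10^113 J/m³ = 2.62 × 10^120 J/m³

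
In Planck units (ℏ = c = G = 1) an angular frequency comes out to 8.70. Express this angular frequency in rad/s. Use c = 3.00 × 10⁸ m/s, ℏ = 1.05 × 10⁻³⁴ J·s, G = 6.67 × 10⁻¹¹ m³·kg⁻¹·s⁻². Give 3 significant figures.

1.62 × 10⁴⁴ rad/s

One Planck angular frequency: ω_P = √(c⁵/(ℏG)) = 1.86 × 10⁴³ rad/s.
8.70 × 1.86 × 10⁴³ rad/s = 1.62 × 10⁴⁴ rad/s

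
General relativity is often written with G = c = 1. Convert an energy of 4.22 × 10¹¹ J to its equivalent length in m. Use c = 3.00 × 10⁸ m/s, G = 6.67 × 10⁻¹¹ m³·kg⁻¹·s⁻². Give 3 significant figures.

Energy → length via G/c⁴.
4.22 × 10¹¹ J × (G/c⁴) = 3.47 × 10⁻³³ m

3.47 × 10⁻³³ m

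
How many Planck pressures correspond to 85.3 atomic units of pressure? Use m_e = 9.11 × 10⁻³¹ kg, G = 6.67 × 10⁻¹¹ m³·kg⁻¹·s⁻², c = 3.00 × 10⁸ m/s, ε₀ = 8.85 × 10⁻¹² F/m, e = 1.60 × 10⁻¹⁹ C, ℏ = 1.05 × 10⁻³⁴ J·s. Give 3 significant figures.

5.49 × 10⁻⁹⁹

atomic unit of pressure: P_au = E_h/a₀³ = m_e⁴e¹⁰/((4πε₀)⁵ℏ⁸) = 3.01 × 10¹³ Pa
Planck pressure: p_P = c⁷/(ℏG²) = 4.68 × 10¹¹³ Pa
85.3 × 3.01 × 10¹³ / 4.68 × 10¹¹³ = 5.49 × 10⁻⁹⁹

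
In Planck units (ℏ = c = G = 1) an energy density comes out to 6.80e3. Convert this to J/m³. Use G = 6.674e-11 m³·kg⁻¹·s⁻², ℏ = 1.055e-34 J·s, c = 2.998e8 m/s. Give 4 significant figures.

3.150e117 J/m³

One Planck energy density: u_P = c⁷/(ℏG²) = 4.632e113 J/m³.
6.80e3 × 4.632e113 J/m³ = 3.150e117 J/m³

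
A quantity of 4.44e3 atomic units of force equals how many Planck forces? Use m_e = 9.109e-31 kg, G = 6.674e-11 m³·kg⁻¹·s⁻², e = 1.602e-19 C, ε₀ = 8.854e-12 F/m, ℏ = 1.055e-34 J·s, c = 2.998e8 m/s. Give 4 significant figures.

3.015e-48

atomic unit of force: F_au = E_h/a₀ = m_e²e⁶/((4πε₀)³ℏ⁴) = 8.220e-8 N
Planck force: F_P = c⁴/G = 1.210e44 N
4.44e3 × 8.220e-8 / 1.210e44 = 3.015e-48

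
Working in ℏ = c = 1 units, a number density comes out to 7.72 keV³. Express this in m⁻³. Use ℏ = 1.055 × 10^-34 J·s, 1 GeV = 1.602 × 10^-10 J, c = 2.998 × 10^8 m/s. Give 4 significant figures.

Number density is [L]⁻³ = [E]³/(ℏc)³.
1 GeV³ → 1/(ℏc)³ × (1 GeV in J)³ = 1.299 × 10^47 m⁻³.
Convert the energy scale: 7.72 keV³ = 7.72 × 10^-18 GeV³.
Result: 7.72 × 10^-18 × 1.299 × 10^47 = 1.003 × 10^30 m⁻³.

1.003 × 10^30 m⁻³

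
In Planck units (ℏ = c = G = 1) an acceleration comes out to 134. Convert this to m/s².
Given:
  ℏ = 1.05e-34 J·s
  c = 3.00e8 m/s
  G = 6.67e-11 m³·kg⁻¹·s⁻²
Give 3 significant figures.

7.49e53 m/s²

One Planck acceleration: a_P = √(c⁷/(ℏG)) = 5.59e51 m/s².
134 × 5.59e51 m/s² = 7.49e53 m/s²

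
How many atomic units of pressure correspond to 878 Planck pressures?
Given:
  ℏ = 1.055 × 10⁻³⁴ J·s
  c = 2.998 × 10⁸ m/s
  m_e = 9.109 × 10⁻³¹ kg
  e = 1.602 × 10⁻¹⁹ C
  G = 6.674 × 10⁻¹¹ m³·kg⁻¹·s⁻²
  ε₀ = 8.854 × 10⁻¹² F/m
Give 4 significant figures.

Planck pressure: p_P = c⁷/(ℏG²) = 4.632 × 10¹¹³ Pa
atomic unit of pressure: P_au = E_h/a₀³ = m_e⁴e¹⁰/((4πε₀)⁵ℏ⁸) = 2.929 × 10¹³ Pa
878 × 4.632 × 10¹¹³ / 2.929 × 10¹³ = 1.389 × 10¹⁰³

1.389 × 10¹⁰³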